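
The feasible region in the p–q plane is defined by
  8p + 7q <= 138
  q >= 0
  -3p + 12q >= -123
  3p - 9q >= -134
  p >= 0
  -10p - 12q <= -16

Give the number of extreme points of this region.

5

Of the 15 pairwise boundary intersections, those satisfying every inequality are:
  (69/4, 0)
  (304/93, 1486/93)
  (8/5, 0)
  (0, 134/9)
  (0, 4/3)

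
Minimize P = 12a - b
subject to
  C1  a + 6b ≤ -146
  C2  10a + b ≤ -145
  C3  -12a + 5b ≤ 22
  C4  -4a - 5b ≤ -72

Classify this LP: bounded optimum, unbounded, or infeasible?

The boundaries a + 6b = -146 and -4a - 5b = -72 meet at (1162/19, -656/19), but that point violates 10a + b ≤ -145. Every candidate vertex is excluded by some other constraint, so the feasible region is empty.

infeasible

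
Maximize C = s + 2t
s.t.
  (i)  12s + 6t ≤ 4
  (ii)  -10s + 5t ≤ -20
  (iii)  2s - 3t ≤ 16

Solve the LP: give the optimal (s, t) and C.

Extreme points and C = s + 2t:
  (7/6, -5/3) → C = -13/6
  (9/4, -23/6) → C = -65/12
  (-1, -6) → C = -13

s = 7/6, t = -5/3, maximum C = -13/6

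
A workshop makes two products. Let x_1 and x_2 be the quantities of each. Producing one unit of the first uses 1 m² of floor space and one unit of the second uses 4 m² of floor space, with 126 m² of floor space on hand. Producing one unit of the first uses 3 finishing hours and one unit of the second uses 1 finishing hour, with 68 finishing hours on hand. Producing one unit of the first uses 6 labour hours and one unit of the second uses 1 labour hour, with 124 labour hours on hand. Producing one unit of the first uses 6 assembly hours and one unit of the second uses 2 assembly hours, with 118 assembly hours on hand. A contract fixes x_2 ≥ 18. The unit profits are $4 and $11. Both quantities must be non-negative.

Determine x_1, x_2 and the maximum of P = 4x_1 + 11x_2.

Extreme points and P = 4x_1 + 11x_2:
  (0, 63/2) → P = 693/2
  (0, 18) → P = 198
  (10, 29) → P = 359
  (41/3, 18) → P = 758/3

x_1 = 10, x_2 = 29, maximum P = 359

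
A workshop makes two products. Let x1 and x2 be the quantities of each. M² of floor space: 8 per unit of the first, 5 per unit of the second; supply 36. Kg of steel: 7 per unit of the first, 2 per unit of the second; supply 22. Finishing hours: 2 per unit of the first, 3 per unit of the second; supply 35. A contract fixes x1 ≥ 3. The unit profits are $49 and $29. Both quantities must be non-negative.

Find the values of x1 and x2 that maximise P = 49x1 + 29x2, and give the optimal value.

Vertices and P = 49x1 + 29x2:
  (22/7, 0) → P = 154
  (3, 0) → P = 147
  (3, 1/2) → P = 323/2

The optimum lies where 7x1 + 2x2 = 22 and x1 = 3.
Solving simultaneously gives x1 = 3, x2 = 1/2.

x1 = 3, x2 = 1/2, maximum P = 323/2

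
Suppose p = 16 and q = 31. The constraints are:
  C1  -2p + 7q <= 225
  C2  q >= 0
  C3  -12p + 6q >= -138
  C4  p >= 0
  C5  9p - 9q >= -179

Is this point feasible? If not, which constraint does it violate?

feasible

C1: 185 ≤ 225 ✓
C2: 31 ≥ 0 ✓
C3: -6 ≥ -138 ✓
C4: 16 ≥ 0 ✓
C5: -135 ≥ -179 ✓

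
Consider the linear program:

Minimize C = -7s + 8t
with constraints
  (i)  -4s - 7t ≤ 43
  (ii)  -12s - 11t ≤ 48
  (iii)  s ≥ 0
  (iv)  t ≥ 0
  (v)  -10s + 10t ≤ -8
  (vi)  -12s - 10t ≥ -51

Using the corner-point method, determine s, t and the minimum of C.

Feasible corners and C = -7s + 8t:
  (4/5, 0) → C = -28/5
  (17/4, 0) → C = -119/4
  (59/22, 207/110) → C = -409/110

s = 17/4, t = 0, minimum C = -119/4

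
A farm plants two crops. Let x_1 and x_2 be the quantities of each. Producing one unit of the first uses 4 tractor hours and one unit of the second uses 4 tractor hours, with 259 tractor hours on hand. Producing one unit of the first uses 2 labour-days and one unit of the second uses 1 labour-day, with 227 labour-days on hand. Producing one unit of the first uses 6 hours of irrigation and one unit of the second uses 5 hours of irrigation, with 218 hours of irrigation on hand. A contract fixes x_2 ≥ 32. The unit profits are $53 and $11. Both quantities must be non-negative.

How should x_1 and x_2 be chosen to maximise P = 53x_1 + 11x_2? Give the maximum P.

x_1 = 29/3, x_2 = 32, maximum P = 2593/3

Corner points and P = 53x_1 + 11x_2:
  (0, 218/5) → P = 2398/5
  (0, 32) → P = 352
  (29/3, 32) → P = 2593/3

At the optimal vertex, 6x_1 + 5x_2 = 218 and x_2 = 32.
Solving simultaneously gives x_1 = 29/3, x_2 = 32.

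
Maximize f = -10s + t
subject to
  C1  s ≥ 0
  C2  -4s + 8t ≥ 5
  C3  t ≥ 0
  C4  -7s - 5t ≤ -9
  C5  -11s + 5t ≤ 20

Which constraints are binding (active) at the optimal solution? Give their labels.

Corner points and f = -10s + t:
  (0, 9/5) → f = 9/5
  (0, 4) → f = 4
  (47/76, 71/76) → f = -21/4
The feasible region is unbounded (it extends along (2, 1), (5, 11)), but f strictly decreases along every unbounded feasible direction, so there is no improving ray and the maximum is attained at a vertex.

The maximum is at (0, 4). Substituting into each constraint, equality holds for C1 and C5; the remaining constraints have slack.

C1 and C5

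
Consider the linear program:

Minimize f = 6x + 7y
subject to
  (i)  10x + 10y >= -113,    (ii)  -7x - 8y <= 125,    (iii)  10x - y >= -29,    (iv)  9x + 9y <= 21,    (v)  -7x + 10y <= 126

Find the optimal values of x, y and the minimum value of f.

x = 431/3, y = -424/3, minimum f = -382/3

Extreme points and f = 6x + 7y:
  (173/5, -459/10) → f = -1137/10
  (-403/110, -84/11) → f = -4149/55
  (431/3, -424/3) → f = -382/3
  (-80/33, 157/33) → f = 619/33

At the optimal vertex, -7x - 8y = 125 and 9x + 9y = 21.
Solving simultaneously gives x = 431/3, y = -424/3.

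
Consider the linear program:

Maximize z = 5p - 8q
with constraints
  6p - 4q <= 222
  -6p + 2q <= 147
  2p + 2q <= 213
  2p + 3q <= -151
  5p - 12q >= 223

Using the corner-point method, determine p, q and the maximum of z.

p = -86, q = -369/2, maximum z = 1046

Feasible corners and z = 5p - 8q:
  (-86, -369/2) → z = 1046
  (31/13, -675/13) → z = 5555/13
  (-1105/31, -2073/62) → z = 2767/31
  (-381/13, -1201/39) → z = 3893/39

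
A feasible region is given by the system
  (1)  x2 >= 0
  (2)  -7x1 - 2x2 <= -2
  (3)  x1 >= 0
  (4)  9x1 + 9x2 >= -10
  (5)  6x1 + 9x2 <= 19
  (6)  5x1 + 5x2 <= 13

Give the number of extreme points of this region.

Intersecting each pair of boundary lines and keeping only the points that satisfy every inequality leaves:
  (2/7, 0)
  (13/5, 0)
  (0, 1)
  (0, 19/9)
  (22/15, 17/15)

5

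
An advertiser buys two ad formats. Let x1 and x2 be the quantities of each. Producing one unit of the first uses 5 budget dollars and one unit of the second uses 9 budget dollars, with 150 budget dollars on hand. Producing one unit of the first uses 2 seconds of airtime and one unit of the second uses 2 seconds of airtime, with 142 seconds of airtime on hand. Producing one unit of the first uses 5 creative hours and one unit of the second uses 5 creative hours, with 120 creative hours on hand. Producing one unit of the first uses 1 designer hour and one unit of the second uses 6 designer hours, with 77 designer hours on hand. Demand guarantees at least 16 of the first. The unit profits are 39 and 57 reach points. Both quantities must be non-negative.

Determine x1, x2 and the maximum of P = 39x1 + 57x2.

x1 = 33/2, x2 = 15/2, maximum P = 1071

Feasible corners and P = 39x1 + 57x2:
  (24, 0) → P = 936
  (16, 0) → P = 624
  (33/2, 15/2) → P = 1071
  (16, 70/9) → P = 3202/3

The optimum lies where 5x1 + 9x2 = 150 and 5x1 + 5x2 = 120.
Solving simultaneously gives x1 = 33/2, x2 = 15/2.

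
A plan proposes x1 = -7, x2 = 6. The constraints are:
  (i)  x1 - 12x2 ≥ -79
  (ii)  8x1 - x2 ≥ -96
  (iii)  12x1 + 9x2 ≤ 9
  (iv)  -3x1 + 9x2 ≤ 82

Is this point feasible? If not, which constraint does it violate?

(i): -79 ≥ -79 ✓
(ii): -62 ≥ -96 ✓
(iii): -30 ≤ 9 ✓
(iv): 75 ≤ 82 ✓

feasible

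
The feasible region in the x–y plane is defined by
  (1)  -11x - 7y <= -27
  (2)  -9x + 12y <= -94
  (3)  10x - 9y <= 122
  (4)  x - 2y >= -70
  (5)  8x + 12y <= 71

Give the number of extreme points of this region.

Intersecting each pair of boundary lines and keeping only the points that satisfy every inequality leaves:
  (982/195, -791/195)
  (1097/169, -1072/169)
  (165/17, -113/204)
  (701/64, -133/96)

4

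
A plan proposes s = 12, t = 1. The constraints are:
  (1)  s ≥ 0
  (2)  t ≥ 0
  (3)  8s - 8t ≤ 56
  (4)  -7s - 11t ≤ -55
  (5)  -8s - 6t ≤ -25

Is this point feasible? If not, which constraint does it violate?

not feasible — violates (3)

Constraint (3): 8s - 8t = 88, which is not ≤ 56. All other constraints are satisfied.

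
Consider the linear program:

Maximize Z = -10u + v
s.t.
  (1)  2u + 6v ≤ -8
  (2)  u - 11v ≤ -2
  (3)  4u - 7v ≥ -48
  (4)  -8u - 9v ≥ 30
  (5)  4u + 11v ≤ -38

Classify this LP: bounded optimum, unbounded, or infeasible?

Vertices and Z = -10u + v:
  (-514/37, -40/37) → Z = 5100/37
  (-8, -6/11) → Z = 874/11
  (-397/36, 5/9) → Z = 665/6
The feasible region has finitely many vertices and no improving ray; the maximum is 5100/37 at (-514/37, -40/37).

bounded optimum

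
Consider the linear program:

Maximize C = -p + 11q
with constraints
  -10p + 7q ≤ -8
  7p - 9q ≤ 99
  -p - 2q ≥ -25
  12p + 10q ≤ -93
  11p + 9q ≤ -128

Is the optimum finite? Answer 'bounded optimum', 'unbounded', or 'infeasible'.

Corner points and C = -p + 11q:
  (-621/41, -934/41) → C = -9653/41
  (-824/167, -1368/167) → C = -14224/167
  (-29/18, -1985/162) → C = -10787/81
The feasible region has finitely many vertices and no improving ray; the maximum is -14224/167 at (-824/167, -1368/167).

bounded optimum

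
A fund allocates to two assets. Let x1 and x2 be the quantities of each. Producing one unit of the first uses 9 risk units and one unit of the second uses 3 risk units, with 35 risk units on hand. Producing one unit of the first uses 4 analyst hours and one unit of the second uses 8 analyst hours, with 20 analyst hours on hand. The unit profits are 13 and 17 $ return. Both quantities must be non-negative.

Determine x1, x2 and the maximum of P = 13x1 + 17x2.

x1 = 11/3, x2 = 2/3, maximum P = 59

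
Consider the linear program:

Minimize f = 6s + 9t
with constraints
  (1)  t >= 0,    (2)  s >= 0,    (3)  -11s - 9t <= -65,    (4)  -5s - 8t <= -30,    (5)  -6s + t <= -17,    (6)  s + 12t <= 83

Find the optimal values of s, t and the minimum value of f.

s = 250/43, t = 5/43, minimum f = 1545/43

Feasible corners and f = 6s + 9t:
  (6, 0) → f = 36
  (83, 0) → f = 498
  (250/43, 5/43) → f = 1545/43
  (218/65, 203/65) → f = 627/13
  (287/73, 481/73) → f = 6051/73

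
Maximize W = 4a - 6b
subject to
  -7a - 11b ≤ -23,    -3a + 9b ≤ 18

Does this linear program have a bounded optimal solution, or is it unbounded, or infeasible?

unbounded

From the feasible point (3/32, 65/32), moving in the direction (11, -7) keeps every constraint satisfied while W increases without bound.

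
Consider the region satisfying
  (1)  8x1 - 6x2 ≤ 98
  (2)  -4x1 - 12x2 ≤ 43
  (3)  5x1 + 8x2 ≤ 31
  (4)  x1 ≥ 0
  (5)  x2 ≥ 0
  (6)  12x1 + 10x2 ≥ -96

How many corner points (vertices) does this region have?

3

Pairwise boundary intersections that survive every other constraint:
  (0, 31/8)
  (31/5, 0)
  (0, 0)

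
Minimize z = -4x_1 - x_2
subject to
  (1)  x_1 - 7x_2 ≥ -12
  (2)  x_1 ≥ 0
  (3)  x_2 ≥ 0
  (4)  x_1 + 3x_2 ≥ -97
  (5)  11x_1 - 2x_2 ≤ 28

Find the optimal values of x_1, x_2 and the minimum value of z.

Feasible corners and z = -4x_1 - x_2:
  (0, 12/7) → z = -12/7
  (44/15, 32/15) → z = -208/15
  (0, 0) → z = 0
  (28/11, 0) → z = -112/11

At the optimal vertex, x_1 - 7x_2 = -12 and 11x_1 - 2x_2 = 28.
Solving simultaneously gives x_1 = 44/15, x_2 = 32/15.

x_1 = 44/15, x_2 = 32/15, minimum z = -208/15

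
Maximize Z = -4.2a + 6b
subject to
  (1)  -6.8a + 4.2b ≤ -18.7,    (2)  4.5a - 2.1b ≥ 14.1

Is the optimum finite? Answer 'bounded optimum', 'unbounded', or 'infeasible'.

From the feasible point (95/22, 391/154), moving in the direction (4.2, 6.8) keeps every constraint satisfied while Z increases without bound.

unbounded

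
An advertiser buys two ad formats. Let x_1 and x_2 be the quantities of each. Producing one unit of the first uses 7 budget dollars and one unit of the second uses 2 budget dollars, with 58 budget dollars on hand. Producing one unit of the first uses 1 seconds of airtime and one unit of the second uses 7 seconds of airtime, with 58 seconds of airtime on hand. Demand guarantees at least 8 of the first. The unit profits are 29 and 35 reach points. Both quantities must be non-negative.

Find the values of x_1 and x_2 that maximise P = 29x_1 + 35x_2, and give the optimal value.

x_1 = 8, x_2 = 1, maximum P = 267

Feasible corners and P = 29x_1 + 35x_2:
  (58/7, 0) → P = 1682/7
  (8, 0) → P = 232
  (8, 1) → P = 267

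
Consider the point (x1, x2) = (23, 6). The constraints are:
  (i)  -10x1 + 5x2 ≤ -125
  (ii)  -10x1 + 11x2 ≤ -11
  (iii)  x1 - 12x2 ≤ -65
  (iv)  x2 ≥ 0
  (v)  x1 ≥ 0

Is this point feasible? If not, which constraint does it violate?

Constraint (iii): x1 - 12x2 = -49, which is not ≤ -65. All other constraints are satisfied.

not feasible — violates (iii)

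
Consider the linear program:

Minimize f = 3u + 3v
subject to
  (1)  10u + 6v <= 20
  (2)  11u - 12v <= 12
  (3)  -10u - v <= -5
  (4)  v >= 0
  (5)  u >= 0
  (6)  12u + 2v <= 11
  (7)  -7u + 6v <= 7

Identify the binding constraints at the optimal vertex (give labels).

(3) and (4)

Extreme points and f = 3u + 3v:
  (1/2, 0) → f = 3/2
  (23/67, 105/67) → f = 384/67
  (11/12, 0) → f = 11/4
  (26/43, 161/86) → f = 639/86

The minimum is at (1/2, 0). Substituting into each constraint, equality holds for (3) and (4); the remaining constraints have slack.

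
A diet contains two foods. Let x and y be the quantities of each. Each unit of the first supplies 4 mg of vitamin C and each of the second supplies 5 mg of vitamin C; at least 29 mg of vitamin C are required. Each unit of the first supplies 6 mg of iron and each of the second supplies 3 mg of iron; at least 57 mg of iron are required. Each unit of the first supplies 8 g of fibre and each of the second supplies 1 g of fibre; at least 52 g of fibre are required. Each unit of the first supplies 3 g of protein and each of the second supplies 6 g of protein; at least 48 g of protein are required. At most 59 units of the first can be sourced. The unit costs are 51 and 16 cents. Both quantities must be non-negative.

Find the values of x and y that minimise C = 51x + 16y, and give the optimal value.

Corner points and C = 51x + 16y:
  (0, 52) → C = 832
  (16, 0) → C = 816
  (59, 0) → C = 3009
  (11/2, 8) → C = 817/2
  (22/3, 13/3) → C = 1330/3
The feasible region is unbounded (it extends along (0, 1)), but C strictly increases along every unbounded feasible direction, so there is no improving ray and the minimum is attained at a vertex.

x = 11/2, y = 8, minimum C = 817/2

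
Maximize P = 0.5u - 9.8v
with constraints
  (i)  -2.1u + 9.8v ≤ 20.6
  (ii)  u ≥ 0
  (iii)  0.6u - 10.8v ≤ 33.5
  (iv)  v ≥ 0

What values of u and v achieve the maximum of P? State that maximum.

Feasible corners and P = 0.5u - 9.8v:
  (0, 103/49) → P = -103/5
  (0, 0) → P = 0
  (335/6, 0) → P = 335/12
The feasible region is unbounded (it extends along (18, 1), (14, 3)), but P strictly decreases along every unbounded feasible direction, so there is no improving ray and the maximum is attained at a vertex.

At the optimal vertex, 0.6u - 10.8v = 33.5 and v = 0.
Solving simultaneously gives u = 335/6, v = 0.

u = 335/6, v = 0, maximum P = 335/12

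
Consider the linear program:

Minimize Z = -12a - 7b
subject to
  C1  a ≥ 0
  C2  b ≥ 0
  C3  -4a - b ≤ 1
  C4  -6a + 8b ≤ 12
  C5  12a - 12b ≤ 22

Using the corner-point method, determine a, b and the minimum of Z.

Vertices and Z = -12a - 7b:
  (0, 0) → Z = 0
  (0, 3/2) → Z = -21/2
  (11/6, 0) → Z = -22
  (40/3, 23/2) → Z = -481/2

a = 40/3, b = 23/2, minimum Z = -481/2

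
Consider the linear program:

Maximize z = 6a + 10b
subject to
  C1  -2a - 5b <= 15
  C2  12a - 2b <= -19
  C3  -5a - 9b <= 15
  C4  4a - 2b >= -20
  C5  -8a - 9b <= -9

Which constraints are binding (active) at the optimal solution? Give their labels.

C2 and C4

Vertices and z = 6a + 10b:
  (1/8, 41/4) → z = 413/4
  (-153/124, 65/31) → z = 841/62
  (-81/26, 49/13) → z = 19

The maximum is at (1/8, 41/4). Substituting into each constraint, equality holds for C2 and C4; the remaining constraints have slack.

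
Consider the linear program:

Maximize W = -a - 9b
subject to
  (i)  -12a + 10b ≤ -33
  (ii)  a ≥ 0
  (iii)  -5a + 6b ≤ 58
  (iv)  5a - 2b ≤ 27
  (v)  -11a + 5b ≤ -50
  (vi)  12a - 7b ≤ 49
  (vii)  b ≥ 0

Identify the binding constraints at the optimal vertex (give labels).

(v) and (vi)

Corner points and W = -a - 9b:
  (67/10, 237/50) → W = -1234/25
  (259/36, 16/3) → W = -1987/36
  (105/17, 61/17) → W = -654/17

The maximum is at (105/17, 61/17). Substituting into each constraint, equality holds for (v) and (vi); the remaining constraints have slack.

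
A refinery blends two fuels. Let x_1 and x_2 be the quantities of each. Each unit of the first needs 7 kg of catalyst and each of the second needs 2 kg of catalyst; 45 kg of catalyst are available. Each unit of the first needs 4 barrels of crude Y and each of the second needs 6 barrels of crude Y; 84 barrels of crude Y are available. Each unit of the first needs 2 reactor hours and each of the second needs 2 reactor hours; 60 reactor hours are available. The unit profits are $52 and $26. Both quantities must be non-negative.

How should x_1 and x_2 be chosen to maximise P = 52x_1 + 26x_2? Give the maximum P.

Corner points and P = 52x_1 + 26x_2:
  (0, 0) → P = 0
  (0, 14) → P = 364
  (45/7, 0) → P = 2340/7
  (3, 12) → P = 468

x_1 = 3, x_2 = 12, maximum P = 468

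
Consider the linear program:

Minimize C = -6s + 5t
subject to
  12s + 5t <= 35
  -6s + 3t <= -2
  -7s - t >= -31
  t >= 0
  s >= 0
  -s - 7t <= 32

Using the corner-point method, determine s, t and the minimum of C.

s = 35/12, t = 0, minimum C = -35/2

Corner points and C = -6s + 5t:
  (115/66, 31/11) → C = 40/11
  (35/12, 0) → C = -35/2
  (1/3, 0) → C = -2

The binding constraints are 12s + 5t = 35 and t = 0.
Solving simultaneously gives s = 35/12, t = 0.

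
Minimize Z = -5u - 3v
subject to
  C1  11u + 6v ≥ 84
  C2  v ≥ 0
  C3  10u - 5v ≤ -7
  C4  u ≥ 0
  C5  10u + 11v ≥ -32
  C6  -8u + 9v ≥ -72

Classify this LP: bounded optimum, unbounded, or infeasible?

From the feasible point (378/115, 917/115), moving in the direction (0, 1) keeps every constraint satisfied while Z decreases without bound.

unbounded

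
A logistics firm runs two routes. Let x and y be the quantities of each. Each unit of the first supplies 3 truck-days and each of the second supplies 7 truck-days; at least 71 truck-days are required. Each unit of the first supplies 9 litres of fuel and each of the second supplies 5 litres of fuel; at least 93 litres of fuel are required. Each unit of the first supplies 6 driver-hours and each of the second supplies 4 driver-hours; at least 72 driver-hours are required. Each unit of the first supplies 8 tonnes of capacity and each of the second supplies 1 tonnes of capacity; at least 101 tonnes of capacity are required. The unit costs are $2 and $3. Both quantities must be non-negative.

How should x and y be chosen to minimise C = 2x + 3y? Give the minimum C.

x = 12, y = 5, minimum C = 39

Feasible corners and C = 2x + 3y:
  (0, 101) → C = 303
  (71/3, 0) → C = 142/3
  (12, 5) → C = 39
The feasible region is unbounded (it extends along (0, 1), (1, 0)), but C strictly increases along every unbounded feasible direction, so there is no improving ray and the minimum is attained at a vertex.

The optimum lies where 3x + 7y = 71 and 8x + y = 101.
Solving simultaneously gives x = 12, y = 5.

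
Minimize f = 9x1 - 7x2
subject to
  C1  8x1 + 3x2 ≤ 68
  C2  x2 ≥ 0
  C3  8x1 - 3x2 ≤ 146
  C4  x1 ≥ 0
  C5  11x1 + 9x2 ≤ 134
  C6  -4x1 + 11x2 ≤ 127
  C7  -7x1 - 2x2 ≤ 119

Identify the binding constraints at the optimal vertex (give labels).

C4 and C6

Extreme points and f = 9x1 - 7x2:
  (17/2, 0) → f = 153/2
  (70/13, 108/13) → f = -126/13
  (0, 0) → f = 0
  (0, 127/11) → f = -889/11
  (331/157, 1933/157) → f = -10552/157

The minimum is at (0, 127/11). Substituting into each constraint, equality holds for C4 and C6; the remaining constraints have slack.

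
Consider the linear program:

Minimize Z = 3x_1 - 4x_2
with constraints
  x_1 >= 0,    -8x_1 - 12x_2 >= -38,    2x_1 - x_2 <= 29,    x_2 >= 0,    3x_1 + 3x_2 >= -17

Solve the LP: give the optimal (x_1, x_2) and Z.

x_1 = 0, x_2 = 19/6, minimum Z = -38/3

The optimum lies where x_1 = 0 and -8x_1 - 12x_2 = -38.
Solving simultaneously gives x_1 = 0, x_2 = 19/6.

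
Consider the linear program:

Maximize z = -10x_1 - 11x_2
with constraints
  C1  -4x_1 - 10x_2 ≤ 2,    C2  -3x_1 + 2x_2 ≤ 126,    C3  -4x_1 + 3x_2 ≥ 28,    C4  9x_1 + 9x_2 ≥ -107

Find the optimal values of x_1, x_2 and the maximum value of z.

Vertices and z = -10x_1 - 11x_2:
  (-11/2, 2) → z = 33
  (-526/27, 205/27) → z = 3005/27
  (-1348/45, 271/15) → z = 4537/45
The feasible region is unbounded (it extends along (3, 4), (2, 3)), but z strictly decreases along every unbounded feasible direction, so there is no improving ray and the maximum is attained at a vertex.

x_1 = -526/27, x_2 = 205/27, maximum z = 3005/27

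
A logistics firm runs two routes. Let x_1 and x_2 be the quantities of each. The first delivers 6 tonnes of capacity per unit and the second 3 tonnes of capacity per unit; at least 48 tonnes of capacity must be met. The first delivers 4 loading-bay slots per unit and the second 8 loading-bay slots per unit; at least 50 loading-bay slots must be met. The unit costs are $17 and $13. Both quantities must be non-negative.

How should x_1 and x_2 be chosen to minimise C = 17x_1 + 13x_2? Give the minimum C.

The feasible region is unbounded (it extends along (0, 1), (1, 0)), but C strictly increases along every unbounded feasible direction, so there is no improving ray and the minimum is attained at a vertex.

The optimum lies where 6x_1 + 3x_2 = 48 and 4x_1 + 8x_2 = 50.
Solving simultaneously gives x_1 = 13/2, x_2 = 3.

x_1 = 13/2, x_2 = 3, minimum C = 299/2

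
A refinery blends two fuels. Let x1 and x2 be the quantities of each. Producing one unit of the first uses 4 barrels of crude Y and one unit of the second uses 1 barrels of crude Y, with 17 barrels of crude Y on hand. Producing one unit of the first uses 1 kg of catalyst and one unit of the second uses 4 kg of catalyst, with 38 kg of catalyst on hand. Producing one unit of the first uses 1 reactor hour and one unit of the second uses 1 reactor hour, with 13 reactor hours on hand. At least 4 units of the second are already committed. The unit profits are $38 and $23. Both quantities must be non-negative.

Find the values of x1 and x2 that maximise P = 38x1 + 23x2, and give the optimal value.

Extreme points and P = 38x1 + 23x2:
  (0, 19/2) → P = 437/2
  (0, 4) → P = 92
  (2, 9) → P = 283
  (13/4, 4) → P = 431/2

The optimum lies where 4x1 + x2 = 17 and x1 + 4x2 = 38.
Solving simultaneously gives x1 = 2, x2 = 9.

x1 = 2, x2 = 9, maximum P = 283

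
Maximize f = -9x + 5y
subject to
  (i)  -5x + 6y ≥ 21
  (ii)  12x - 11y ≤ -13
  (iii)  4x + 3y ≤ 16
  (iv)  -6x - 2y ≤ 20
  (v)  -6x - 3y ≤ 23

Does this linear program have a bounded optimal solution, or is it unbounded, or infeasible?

bounded optimum

Feasible corners and f = -9x + 5y:
  (11/13, 164/39) → f = 523/39
  (-81/23, 13/23) → f = 794/23
  (-46/5, 88/5) → f = 854/5
The feasible region has finitely many vertices and no improving ray; the maximum is 854/5 at (-46/5, 88/5).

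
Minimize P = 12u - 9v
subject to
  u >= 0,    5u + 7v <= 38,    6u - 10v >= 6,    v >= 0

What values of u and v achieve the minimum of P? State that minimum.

u = 1, v = 0, minimum P = 12

Feasible corners and P = 12u - 9v:
  (211/46, 99/46) → P = 1641/46
  (38/5, 0) → P = 456/5
  (1, 0) → P = 12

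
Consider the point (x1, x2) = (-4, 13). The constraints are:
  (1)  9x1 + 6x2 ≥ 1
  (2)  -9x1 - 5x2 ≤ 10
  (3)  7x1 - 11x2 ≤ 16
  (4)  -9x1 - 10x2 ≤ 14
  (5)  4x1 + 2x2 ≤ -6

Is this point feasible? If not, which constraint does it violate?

Constraint (5): 4x1 + 2x2 = 10, which is not ≤ -6. All other constraints are satisfied.

not feasible — violates (5)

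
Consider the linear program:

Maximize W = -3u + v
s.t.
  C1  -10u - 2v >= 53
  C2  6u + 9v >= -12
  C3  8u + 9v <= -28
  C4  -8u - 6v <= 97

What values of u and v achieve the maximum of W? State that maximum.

The binding constraints are 8u + 9v = -28 and -8u - 6v = 97.
Solving simultaneously gives u = -235/8, v = 23.

u = -235/8, v = 23, maximum W = 889/8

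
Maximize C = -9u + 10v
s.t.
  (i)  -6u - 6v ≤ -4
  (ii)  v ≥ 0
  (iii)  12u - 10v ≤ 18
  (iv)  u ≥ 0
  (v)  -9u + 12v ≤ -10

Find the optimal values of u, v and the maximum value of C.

Vertices and C = -9u + 10v:
  (3/2, 0) → C = -27/2
  (10/9, 0) → C = -10
  (58/27, 7/9) → C = -104/9

u = 10/9, v = 0, maximum C = -10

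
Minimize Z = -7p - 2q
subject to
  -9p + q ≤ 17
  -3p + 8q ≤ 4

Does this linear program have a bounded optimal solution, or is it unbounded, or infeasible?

From the feasible point (-44/23, -5/23), moving in the direction (8, 3) keeps every constraint satisfied while Z decreases without bound.

unbounded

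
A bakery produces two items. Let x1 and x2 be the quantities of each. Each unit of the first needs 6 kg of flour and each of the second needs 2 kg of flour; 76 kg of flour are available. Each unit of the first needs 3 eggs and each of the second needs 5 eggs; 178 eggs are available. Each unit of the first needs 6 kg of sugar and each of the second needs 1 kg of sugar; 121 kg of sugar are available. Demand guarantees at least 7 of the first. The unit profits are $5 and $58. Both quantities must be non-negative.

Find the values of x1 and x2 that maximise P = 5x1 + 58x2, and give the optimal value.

Feasible corners and P = 5x1 + 58x2:
  (38/3, 0) → P = 190/3
  (7, 0) → P = 35
  (7, 17) → P = 1021

x1 = 7, x2 = 17, maximum P = 1021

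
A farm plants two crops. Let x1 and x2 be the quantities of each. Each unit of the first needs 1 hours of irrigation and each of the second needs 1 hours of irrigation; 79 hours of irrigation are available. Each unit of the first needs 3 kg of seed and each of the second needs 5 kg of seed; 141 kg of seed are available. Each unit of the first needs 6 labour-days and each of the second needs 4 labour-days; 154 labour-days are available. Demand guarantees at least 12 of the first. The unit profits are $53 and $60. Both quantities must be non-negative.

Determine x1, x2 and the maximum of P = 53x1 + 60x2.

Corner points and P = 53x1 + 60x2:
  (77/3, 0) → P = 4081/3
  (12, 0) → P = 636
  (12, 41/2) → P = 1866

x1 = 12, x2 = 41/2, maximum P = 1866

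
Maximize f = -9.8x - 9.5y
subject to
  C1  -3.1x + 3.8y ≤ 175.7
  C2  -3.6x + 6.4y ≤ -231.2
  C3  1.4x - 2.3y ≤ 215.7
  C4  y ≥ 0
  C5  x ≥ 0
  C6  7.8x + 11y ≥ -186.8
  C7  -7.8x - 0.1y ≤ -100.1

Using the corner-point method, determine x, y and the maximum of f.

Vertices and f = -9.8x - 9.5y:
  (21218/17, 11321/17) → f = -3154859/170
  (578/9, 0) → f = -28322/45
  (2157/14, 0) → f = -15099/10

x = 578/9, y = 0, maximum f = -28322/45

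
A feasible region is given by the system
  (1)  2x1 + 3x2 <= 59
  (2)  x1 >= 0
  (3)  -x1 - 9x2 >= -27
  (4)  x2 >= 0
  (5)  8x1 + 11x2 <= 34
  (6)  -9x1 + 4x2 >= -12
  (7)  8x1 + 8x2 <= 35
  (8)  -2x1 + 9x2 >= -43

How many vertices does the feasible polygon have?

5

Of the 28 pairwise boundary intersections, those satisfying every inequality are:
  (0, 3)
  (0, 0)
  (9/61, 182/61)
  (4/3, 0)
  (268/131, 210/131)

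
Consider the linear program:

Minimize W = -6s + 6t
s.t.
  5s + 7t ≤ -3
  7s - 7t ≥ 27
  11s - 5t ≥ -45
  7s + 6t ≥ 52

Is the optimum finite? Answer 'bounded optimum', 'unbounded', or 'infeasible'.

unbounded

From the feasible point (382/19, -281/19), moving in the direction (7, -5) keeps every constraint satisfied while W decreases without bound.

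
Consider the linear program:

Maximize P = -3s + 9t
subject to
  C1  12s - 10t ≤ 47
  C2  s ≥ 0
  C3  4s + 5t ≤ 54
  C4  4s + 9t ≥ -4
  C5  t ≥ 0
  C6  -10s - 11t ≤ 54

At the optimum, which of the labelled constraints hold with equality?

Feasible corners and P = -3s + 9t:
  (31/4, 23/5) → P = 363/20
  (47/12, 0) → P = -47/4
  (0, 54/5) → P = 486/5
  (0, 0) → P = 0

The maximum is at (0, 54/5). Substituting into each constraint, equality holds for C2 and C3; the remaining constraints have slack.

C2 and C3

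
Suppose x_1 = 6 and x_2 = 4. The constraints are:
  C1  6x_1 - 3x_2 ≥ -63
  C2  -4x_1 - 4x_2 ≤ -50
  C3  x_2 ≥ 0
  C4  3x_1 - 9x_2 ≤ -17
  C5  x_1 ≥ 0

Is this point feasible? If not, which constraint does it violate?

Constraint C2: -4x_1 - 4x_2 = -40, which is not ≤ -50. All other constraints are satisfied.

not feasible — violates C2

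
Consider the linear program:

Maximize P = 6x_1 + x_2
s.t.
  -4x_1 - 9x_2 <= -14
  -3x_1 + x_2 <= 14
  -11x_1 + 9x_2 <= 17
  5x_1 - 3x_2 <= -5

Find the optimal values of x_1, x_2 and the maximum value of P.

Vertices and P = 6x_1 + x_2:
  (-1/5, 74/45) → P = 4/9
  (-1/19, 30/19) → P = 24/19
  (1/2, 5/2) → P = 11/2

The optimum lies where -11x_1 + 9x_2 = 17 and 5x_1 - 3x_2 = -5.
Solving simultaneously gives x_1 = 1/2, x_2 = 5/2.

x_1 = 1/2, x_2 = 5/2, maximum P = 11/2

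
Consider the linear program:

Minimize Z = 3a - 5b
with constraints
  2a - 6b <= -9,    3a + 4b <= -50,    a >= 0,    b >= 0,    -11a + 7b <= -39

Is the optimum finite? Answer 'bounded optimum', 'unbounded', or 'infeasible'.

infeasible

The boundaries 2a - 6b = -9 and -11a + 7b = -39 meet at (297/52, 177/52), but that point violates 3a + 4b ≤ -50. Every candidate vertex is excluded by some other constraint, so the feasible region is empty.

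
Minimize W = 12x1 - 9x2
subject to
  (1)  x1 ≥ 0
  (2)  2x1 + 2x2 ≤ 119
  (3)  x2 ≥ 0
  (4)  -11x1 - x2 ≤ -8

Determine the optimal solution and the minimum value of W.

The optimum lies where x1 = 0 and 2x1 + 2x2 = 119.
Solving simultaneously gives x1 = 0, x2 = 119/2.

x1 = 0, x2 = 119/2, minimum W = -1071/2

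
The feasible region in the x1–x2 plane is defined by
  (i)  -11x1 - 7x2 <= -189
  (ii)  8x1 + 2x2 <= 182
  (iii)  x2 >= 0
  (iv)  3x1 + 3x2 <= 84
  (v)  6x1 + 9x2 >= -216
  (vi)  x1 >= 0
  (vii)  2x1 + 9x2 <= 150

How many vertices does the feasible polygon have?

Pairwise boundary intersections that survive every other constraint:
  (189/11, 0)
  (651/85, 1272/85)
  (91/4, 0)
  (21, 7)
  (102/7, 94/7)

5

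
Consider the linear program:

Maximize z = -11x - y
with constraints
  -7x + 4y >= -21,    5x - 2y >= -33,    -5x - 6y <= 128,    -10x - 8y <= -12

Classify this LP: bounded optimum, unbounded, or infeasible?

Feasible corners and z = -11x - y:
  (9/4, -21/16) → z = -375/16
  (-4, 13/2) → z = 75/2
The feasible region has finitely many vertices and no improving ray; the maximum is 75/2 at (-4, 13/2).

bounded optimum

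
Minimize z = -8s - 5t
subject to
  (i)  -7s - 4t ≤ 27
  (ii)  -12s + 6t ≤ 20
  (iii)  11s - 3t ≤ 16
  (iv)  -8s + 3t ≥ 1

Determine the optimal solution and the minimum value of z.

Corner points and z = -8s - 5t:
  (-121/45, -92/45) → z = 476/15
  (-85/53, -209/53) → z = 1725/53
  (9/2, 37/3) → z = -293/3

The optimum lies where -12s + 6t = 20 and -8s + 3t = 1.
Solving simultaneously gives s = 9/2, t = 37/3.

s = 9/2, t = 37/3, minimum z = -293/3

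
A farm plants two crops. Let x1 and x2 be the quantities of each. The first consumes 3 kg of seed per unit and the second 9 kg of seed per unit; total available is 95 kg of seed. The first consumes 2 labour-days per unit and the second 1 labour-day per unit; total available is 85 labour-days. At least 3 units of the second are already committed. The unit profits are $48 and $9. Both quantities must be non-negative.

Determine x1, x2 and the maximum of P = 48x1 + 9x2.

x1 = 68/3, x2 = 3, maximum P = 1115

Vertices and P = 48x1 + 9x2:
  (0, 95/9) → P = 95
  (0, 3) → P = 27
  (68/3, 3) → P = 1115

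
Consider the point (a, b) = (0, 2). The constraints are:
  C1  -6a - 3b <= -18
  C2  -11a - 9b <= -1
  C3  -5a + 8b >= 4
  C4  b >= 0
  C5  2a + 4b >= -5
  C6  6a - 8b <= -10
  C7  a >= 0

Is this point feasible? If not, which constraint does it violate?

Constraint C1: -6a - 3b = -6, which is not ≤ -18. All other constraints are satisfied.

not feasible — violates C1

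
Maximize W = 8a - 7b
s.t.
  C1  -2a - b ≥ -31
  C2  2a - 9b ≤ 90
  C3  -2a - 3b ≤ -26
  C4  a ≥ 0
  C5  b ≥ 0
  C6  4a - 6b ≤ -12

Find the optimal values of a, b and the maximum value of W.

a = 87/8, b = 37/4, maximum W = 89/4

Feasible corners and W = 8a - 7b:
  (0, 31) → W = -217
  (87/8, 37/4) → W = 89/4
  (0, 26/3) → W = -182/3
  (5, 16/3) → W = 8/3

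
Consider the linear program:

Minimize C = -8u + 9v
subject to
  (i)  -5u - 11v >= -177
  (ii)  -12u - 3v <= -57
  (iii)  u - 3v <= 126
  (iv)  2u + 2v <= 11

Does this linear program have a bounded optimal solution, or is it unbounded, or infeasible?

Extreme points and C = -8u + 9v:
  (183/13, -485/13) → C = -5829/13
  (9/2, 1) → C = -27
  (285/8, -241/8) → C = -4449/8
The feasible region has finitely many vertices and no improving ray; the minimum is -4449/8 at (285/8, -241/8).

bounded optimum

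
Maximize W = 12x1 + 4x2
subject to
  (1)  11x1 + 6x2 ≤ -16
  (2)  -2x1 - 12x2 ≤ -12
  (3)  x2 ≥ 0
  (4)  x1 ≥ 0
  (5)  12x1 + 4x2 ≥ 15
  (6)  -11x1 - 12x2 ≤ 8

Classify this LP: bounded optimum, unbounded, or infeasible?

The boundaries -2x1 - 12x2 = -12 and x2 = 0 meet at (6, 0), but that point violates 11x1 + 6x2 ≤ -16. Every candidate vertex is excluded by some other constraint, so the feasible region is empty.

infeasible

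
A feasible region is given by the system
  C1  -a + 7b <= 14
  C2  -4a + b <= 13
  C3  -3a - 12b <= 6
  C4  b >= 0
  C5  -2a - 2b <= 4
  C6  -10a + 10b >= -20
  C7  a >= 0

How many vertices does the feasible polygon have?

4

Of the 21 pairwise boundary intersections, those satisfying every inequality are:
  (14/3, 8/3)
  (0, 2)
  (2, 0)
  (0, 0)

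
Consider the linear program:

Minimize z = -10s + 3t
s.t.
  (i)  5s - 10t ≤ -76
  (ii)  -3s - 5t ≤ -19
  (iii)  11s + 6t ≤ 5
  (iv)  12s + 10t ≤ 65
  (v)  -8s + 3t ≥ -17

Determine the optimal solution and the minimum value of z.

s = -29/10, t = 123/20, minimum z = 949/20

Vertices and z = -10s + 3t:
  (-38/11, 323/55) → z = 2869/55
  (-29/10, 123/20) → z = 949/20
  (-170/19, 655/38) → z = 5365/38
The feasible region is unbounded (it extends along (-5, 3), (-5, 6)), but z strictly increases along every unbounded feasible direction, so there is no improving ray and the minimum is attained at a vertex.

The optimum lies where 5s - 10t = -76 and 11s + 6t = 5.
Solving simultaneously gives s = -29/10, t = 123/20.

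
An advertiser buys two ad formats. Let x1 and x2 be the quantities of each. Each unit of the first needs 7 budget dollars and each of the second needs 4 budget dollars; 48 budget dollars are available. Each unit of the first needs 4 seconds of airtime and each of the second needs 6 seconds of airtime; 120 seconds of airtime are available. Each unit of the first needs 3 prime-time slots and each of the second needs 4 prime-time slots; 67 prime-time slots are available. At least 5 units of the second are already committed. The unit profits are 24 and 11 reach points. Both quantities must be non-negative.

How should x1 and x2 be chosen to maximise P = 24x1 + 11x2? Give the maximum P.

x1 = 4, x2 = 5, maximum P = 151

Extreme points and P = 24x1 + 11x2:
  (0, 12) → P = 132
  (0, 5) → P = 55
  (4, 5) → P = 151

At the optimal vertex, 7x1 + 4x2 = 48 and x2 = 5.
Solving simultaneously gives x1 = 4, x2 = 5.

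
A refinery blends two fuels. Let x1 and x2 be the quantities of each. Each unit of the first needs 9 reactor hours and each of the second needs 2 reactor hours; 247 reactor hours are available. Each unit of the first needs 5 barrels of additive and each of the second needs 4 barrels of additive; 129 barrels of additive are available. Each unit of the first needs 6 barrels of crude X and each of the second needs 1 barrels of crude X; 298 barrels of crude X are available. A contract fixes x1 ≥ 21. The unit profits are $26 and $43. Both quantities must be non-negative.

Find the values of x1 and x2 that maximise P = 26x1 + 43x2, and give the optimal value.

Feasible corners and P = 26x1 + 43x2:
  (129/5, 0) → P = 3354/5
  (21, 0) → P = 546
  (21, 6) → P = 804

x1 = 21, x2 = 6, maximum P = 804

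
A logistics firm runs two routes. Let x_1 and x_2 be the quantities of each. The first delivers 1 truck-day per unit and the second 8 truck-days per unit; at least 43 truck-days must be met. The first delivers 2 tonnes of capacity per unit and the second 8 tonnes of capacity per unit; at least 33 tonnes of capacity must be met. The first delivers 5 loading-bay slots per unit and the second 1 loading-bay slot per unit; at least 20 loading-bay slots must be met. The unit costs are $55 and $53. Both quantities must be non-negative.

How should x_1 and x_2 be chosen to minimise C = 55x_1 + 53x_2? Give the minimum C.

x_1 = 3, x_2 = 5, minimum C = 430

The feasible region is unbounded (it extends along (0, 1), (1, 0)), but C strictly increases along every unbounded feasible direction, so there is no improving ray and the minimum is attained at a vertex.

The binding constraints are x_1 + 8x_2 = 43 and 5x_1 + x_2 = 20.
Solving simultaneously gives x_1 = 3, x_2 = 5.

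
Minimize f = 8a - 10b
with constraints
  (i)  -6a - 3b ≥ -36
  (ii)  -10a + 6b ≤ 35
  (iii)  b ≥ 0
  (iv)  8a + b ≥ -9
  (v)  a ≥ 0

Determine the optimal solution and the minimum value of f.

Vertices and f = 8a - 10b:
  (37/22, 95/11) → f = -802/11
  (6, 0) → f = 48
  (0, 35/6) → f = -175/3
  (0, 0) → f = 0

a = 37/22, b = 95/11, minimum f = -802/11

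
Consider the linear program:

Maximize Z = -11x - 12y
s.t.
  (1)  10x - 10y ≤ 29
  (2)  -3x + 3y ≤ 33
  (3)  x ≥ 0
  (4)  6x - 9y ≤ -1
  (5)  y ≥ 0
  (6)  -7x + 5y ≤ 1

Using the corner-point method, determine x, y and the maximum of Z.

x = 0, y = 1/9, maximum Z = -4/3

Vertices and Z = -11x - 12y:
  (271/30, 92/15) → Z = -5189/30
  (27, 38) → Z = -753
  (0, 1/9) → Z = -4/3
  (0, 1/5) → Z = -12/5
The feasible region is unbounded (it extends along (1, 1)), but Z strictly decreases along every unbounded feasible direction, so there is no improving ray and the maximum is attained at a vertex.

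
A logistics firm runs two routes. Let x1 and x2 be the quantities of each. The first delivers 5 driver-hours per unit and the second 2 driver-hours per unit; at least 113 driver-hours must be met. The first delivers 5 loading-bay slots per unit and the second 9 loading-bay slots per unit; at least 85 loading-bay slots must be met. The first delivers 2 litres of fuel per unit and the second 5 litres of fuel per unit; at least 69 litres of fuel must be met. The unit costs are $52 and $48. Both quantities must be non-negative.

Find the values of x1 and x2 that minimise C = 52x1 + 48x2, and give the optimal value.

Vertices and C = 52x1 + 48x2:
  (0, 113/2) → C = 2712
  (69/2, 0) → C = 1794
  (61/3, 17/3) → C = 3988/3
The feasible region is unbounded (it extends along (0, 1), (1, 0)), but C strictly increases along every unbounded feasible direction, so there is no improving ray and the minimum is attained at a vertex.

x1 = 61/3, x2 = 17/3, minimum C = 3988/3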